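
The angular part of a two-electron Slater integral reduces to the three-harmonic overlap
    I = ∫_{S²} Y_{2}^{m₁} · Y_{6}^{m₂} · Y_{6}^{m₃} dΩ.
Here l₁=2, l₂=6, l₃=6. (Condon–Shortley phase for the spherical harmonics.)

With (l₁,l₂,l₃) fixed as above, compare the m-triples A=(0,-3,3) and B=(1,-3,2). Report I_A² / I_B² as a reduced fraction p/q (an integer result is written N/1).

1/6

l's match ⇒ only the (l;m) 3-j factors differ between A and B.
A: triangle coeff Δ(2,6,6) = 1/90090; Σ_t [0,2]: t=0:+1/120960 t=1:−1/80640 t=2:+1/1451520 = -1/290304; (3j)²=5/2002 [(2 6 6; 0 -3 3)], sign=+1
B: triangle coeff Δ(2,6,6) = 1/90090; Σ_t [0,1]: t=0:+1/60480 t=1:−1/161280 = 1/96768; (3j)²=15/1001 [(2 6 6; 1 -3 2)], sign=+1
I_A²/I_B² = (5/2002)/(15/1001) = 1/6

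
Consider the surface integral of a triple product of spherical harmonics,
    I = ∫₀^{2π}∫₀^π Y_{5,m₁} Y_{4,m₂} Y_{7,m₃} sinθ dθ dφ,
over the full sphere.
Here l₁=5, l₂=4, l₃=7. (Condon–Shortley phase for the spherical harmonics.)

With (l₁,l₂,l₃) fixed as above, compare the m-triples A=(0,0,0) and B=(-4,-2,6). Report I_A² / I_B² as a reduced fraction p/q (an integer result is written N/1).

19600/3861

l's match ⇒ only the (l;m) 3-j factors differ between A and B.
A: triangle coeff Δ(5,4,7) = 1/6126120; Σ_t [0,2]: t=0:+1/69120 t=1:−1/20736 t=2:+1/69120 = -1/51840; (3j)²=280/21879 [(5 4 7; 0 0 0)], sign=+1
B: triangle coeff Δ(5,4,7) = 1/6126120; Σ_t [1,2]: t=1:−1/4838400 t=2:+1/7257600 = -1/14515200; (3j)²=3/1190 [(5 4 7; -4 -2 6)], sign=+1
I_A²/I_B² = (280/21879)/(3/1190) = 19600/3861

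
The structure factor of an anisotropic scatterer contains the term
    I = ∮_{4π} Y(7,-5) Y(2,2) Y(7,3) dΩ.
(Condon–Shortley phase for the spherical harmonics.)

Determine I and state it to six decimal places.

Rules hold: Σm=0, L=16 even, 5≤7≤9.
N = 15·5·15 = 1125
Δ = 2!·12!·2!/17! = 1/185640
Racah Σ t=0..2: t=0:+1/2419200 t=1:−1/518400 t=2:+1/2419200 = -1/907200
⇒ 3j(7 2 7; 0 0 0)² = 56/3315, sgn +1
Racah Σ t=2..2: t=2:+1/29030400 = 1/29030400
⇒ 3j(7 2 7; -5 2 3)² = 99/7735, sgn +1
4πI² = N·(3j₀)²·(3jₘ)² = 11880/48841
I = +1·√(0.243238/4π) = 0.13912687

0.139127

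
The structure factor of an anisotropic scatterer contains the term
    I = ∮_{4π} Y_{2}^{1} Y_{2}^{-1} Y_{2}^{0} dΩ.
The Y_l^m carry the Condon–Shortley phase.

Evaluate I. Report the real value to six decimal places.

-0.090112

Rules hold: Σm=0, L=6 even, 0≤2≤4.
N = 5·5·5 = 125
Δ = 2!·2!·2!/7! = 1/630
Racah Σ t=0..2: t=0:+1/8 t=1:−1/1 t=2:+1/8 = -3/4
⇒ 3j(2 2 2; 0 0 0)² = 2/35, sgn -1
Racah Σ t=0..1: t=0:+1/2 t=1:−1/4 = 1/4
⇒ 3j(2 2 2; 1 -1 0)² = 1/70, sgn +1
4πI² = N·(3j₀)²·(3jₘ)² = 5/49
I = -1·√(0.102041/4π) = -0.09011188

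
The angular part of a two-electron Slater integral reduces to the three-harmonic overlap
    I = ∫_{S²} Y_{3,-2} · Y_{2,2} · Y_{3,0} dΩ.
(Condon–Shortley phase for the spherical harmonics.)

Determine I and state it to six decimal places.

m-sum 0 ✓  L=8 even ✓  1≤3≤5 ✓
Π(2lᵢ+1) = 7×5×7 = 245
triangle coeff Δ(3,2,3) = 1/3780
Σ_t [0,2]: t=0:+1/24 t=1:−1/4 t=2:+1/24 = -1/6
(3j)²=4/105 [(3 2 3; 0 0 0)], sign=+1
Σ_t [2,2]: t=2:+1/24 = 1/24
(3j)²=1/21 [(3 2 3; -2 2 0)], sign=-1
⇒ 4πI² = 4/9
I = (-1)√(4/9/(4π)) = -0.18806319

-0.188063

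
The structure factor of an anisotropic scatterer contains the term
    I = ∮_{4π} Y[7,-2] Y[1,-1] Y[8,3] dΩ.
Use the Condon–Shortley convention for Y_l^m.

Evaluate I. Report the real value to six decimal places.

-0.226917

m-sum 0 ✓  L=16 even ✓  6≤8≤8 ✓
Π(2lᵢ+1) = 15×3×17 = 765
triangle coeff Δ(7,1,8) = 1/2040
Σ_t [0,0]: t=0:+1/25401600 = 1/25401600
(3j)²=8/255 [(7 1 8; 0 0 0)], sign=+1
Σ_t [0,0]: t=0:+1/87091200 = 1/87091200
(3j)²=11/408 [(7 1 8; -2 -1 3)], sign=-1
⇒ 4πI² = 11/17
I = (-1)√(11/17/(4π)) = -0.22691696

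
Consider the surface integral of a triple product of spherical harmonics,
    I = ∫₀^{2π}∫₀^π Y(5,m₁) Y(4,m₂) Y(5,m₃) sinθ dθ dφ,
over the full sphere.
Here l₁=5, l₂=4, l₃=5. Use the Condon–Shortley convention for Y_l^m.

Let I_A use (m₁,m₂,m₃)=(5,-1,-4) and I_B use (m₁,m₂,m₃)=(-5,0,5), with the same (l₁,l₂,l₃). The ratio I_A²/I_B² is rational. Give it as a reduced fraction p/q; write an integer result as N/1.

Shared (l₁,l₂,l₃)=(5,4,5): N and (l;000)² cancel in I_A²/I_B².
A: Δ = 4!·6!·4!/15! = 1/3153150; Racah Σ t=0..0: t=0:+1/103680 = 1/103680; ⇒ 3j(5 4 5; 5 -1 -4)² = 4/143, sgn -1
B: Δ = 4!·6!·4!/15! = 1/3153150; Racah Σ t=4..4: t=4:+1/414720 = 1/414720; ⇒ 3j(5 4 5; -5 0 5)² = 2/143, sgn +1
I_A²/I_B² = (4/143)/(2/143) = 2/1

2/1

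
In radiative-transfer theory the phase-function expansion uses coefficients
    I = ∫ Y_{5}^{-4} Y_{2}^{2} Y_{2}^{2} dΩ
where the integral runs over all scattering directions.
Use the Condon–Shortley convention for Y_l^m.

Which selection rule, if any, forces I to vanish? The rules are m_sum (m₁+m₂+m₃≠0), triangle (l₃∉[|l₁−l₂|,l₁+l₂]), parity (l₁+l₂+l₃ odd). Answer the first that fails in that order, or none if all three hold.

azimuthal sum: -4 + 2 + 2 = 0  ✓
3 ≤ 2 ≤ 7 (triangle on l)  ✗
L = 5 + 2 + 2 = 9 (odd)

triangle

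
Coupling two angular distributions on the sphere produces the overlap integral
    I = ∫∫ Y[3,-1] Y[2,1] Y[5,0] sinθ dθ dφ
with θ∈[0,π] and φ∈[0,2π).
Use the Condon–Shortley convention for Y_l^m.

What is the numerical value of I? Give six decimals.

0.169433

Checks pass: Σm=0; 10 even; l₃=5∈[1,5].
(2·3+1)(2·2+1)(2·5+1) = 385
Δ: 0! 6! 4! / 11! → 1/2310
sum: t=0:+1/144 = 1/144
3j²(3 2 5; 0 0 0) = Δ·Π!·Σ² = 10/231  (sign -1)
sum: t=0:+1/288 = 1/288
3j²(3 2 5; -1 1 0) = Δ·Π!·Σ² = 5/231  (sign -1)
combine: 4πI² = 385·10/231·5/231 = 250/693
take √, sign +1: I = 0.16943318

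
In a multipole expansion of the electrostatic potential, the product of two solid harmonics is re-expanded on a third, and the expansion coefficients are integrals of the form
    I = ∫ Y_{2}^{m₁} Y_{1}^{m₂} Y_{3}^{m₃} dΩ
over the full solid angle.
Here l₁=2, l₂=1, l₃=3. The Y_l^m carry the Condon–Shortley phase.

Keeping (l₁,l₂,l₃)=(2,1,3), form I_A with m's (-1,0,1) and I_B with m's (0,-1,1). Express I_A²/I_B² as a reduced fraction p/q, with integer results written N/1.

l's match ⇒ only the (l;m) 3-j factors differ between A and B.
A: triangle coeff Δ(2,1,3) = 1/105; Σ_t [0,0]: t=0:+1/6 = 1/6; (3j)²=8/105 [(2 1 3; -1 0 1)], sign=+1
B: triangle coeff Δ(2,1,3) = 1/105; Σ_t [0,0]: t=0:+1/8 = 1/8; (3j)²=2/35 [(2 1 3; 0 -1 1)], sign=+1
I_A²/I_B² = (8/105)/(2/35) = 4/3

4/3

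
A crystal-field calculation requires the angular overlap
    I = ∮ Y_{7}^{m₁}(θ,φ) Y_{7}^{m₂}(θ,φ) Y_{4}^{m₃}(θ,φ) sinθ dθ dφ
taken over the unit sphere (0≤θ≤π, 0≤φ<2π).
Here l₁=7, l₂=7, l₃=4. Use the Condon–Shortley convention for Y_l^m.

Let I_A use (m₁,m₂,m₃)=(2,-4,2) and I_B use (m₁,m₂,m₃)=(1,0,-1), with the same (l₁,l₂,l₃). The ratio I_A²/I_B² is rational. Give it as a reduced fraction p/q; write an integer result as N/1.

275/1134

l's match ⇒ only the (l;m) 3-j factors differ between A and B.
A: triangle coeff Δ(7,7,4) = 1/58198140; Σ_t [1,3]: t=1:−1/34836480 t=2:+1/2903040 t=3:−1/2903040 = -1/34836480; (3j)²=25/117572 [(7 7 4; 2 -4 2)], sign=-1
B: triangle coeff Δ(7,7,4) = 1/58198140; Σ_t [3,6]: t=3:−1/4354560 t=4:+1/414720 t=5:−1/345600 t=6:+1/2488320 = -1/3225600; (3j)²=81/92378 [(7 7 4; 1 0 -1)], sign=+1
I_A²/I_B² = (25/117572)/(81/92378) = 275/1134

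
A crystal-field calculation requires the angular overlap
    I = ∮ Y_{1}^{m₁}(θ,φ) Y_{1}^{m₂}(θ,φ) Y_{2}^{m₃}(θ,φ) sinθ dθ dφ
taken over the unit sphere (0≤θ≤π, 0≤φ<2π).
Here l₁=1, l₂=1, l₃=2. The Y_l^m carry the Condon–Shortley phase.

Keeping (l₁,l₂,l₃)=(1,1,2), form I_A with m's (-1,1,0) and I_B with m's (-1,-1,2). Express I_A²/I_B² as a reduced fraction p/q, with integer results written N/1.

1/6

Same 1,1,2: normalisation and zero-m 3j drop out of the ratio.
A: Δ: 0! 2! 2! / 5! → 1/30; sum: t=0:+1/4 = 1/4; 3j²(1 1 2; -1 1 0) = Δ·Π!·Σ² = 1/30  (sign +1)
B: Δ: 0! 2! 2! / 5! → 1/30; sum: t=0:+1/4 = 1/4; 3j²(1 1 2; -1 -1 2) = Δ·Π!·Σ² = 1/5  (sign +1)
I_A²/I_B² = (1/30)/(1/5) = 1/6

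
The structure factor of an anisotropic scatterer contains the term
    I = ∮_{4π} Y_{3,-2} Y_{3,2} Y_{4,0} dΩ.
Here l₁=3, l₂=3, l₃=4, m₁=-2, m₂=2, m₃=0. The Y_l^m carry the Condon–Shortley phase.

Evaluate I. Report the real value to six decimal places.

m-sum 0 ✓  L=10 even ✓  0≤4≤6 ✓
Π(2lᵢ+1) = 7×7×9 = 441
triangle coeff Δ(3,3,4) = 1/34650
Σ_t [0,2]: t=0:+1/72 t=1:−1/16 t=2:+1/72 = -5/144
(3j)²=2/77 [(3 3 4; 0 0 0)], sign=-1
Σ_t [1,2]: t=1:−1/576 t=2:+1/72 = 7/576
(3j)²=7/198 [(3 3 4; -2 2 0)], sign=+1
⇒ 4πI² = 49/121
I = (-1)√(49/121/(4π)) = -0.17951487

-0.179515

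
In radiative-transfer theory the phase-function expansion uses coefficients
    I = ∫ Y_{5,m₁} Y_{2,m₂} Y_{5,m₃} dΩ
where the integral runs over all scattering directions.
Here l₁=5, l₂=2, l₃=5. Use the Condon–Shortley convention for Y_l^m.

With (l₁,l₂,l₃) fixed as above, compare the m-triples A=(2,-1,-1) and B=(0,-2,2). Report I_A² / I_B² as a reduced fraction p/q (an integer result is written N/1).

Shared (l₁,l₂,l₃)=(5,2,5): N and (l;000)² cancel in I_A²/I_B².
A: Δ = 2!·8!·2!/13! = 1/38610; Racah Σ t=0..1: t=0:+1/1440 t=1:−1/2880 = 1/2880; ⇒ 3j(5 2 5; 2 -1 -1)² = 7/715, sgn +1
B: Δ = 2!·8!·2!/13! = 1/38610; Racah Σ t=0..0: t=0:+1/2880 = 1/2880; ⇒ 3j(5 2 5; 0 -2 2)² = 14/429, sgn -1
I_A²/I_B² = (7/715)/(14/429) = 3/10

3/10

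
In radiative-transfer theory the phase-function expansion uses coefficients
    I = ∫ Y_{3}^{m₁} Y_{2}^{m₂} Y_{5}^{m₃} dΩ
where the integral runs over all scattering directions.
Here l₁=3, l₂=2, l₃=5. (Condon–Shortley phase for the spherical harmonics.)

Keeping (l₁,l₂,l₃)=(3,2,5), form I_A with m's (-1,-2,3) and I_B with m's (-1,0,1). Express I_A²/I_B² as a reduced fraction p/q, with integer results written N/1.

l's match ⇒ only the (l;m) 3-j factors differ between A and B.
A: triangle coeff Δ(3,2,5) = 1/2310; Σ_t [0,0]: t=0:+1/1152 = 1/1152; (3j)²=1/33 [(3 2 5; -1 -2 3)], sign=+1
B: triangle coeff Δ(3,2,5) = 1/2310; Σ_t [0,0]: t=0:+1/192 = 1/192; (3j)²=3/77 [(3 2 5; -1 0 1)], sign=+1
I_A²/I_B² = (1/33)/(3/77) = 7/9

7/9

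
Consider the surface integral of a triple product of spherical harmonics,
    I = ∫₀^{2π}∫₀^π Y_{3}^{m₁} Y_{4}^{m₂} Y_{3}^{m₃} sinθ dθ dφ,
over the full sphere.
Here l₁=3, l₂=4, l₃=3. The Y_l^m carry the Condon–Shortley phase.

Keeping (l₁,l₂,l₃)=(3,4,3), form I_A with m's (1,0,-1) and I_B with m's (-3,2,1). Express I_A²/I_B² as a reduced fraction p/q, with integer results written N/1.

1/54

Shared (l₁,l₂,l₃)=(3,4,3): N and (l;000)² cancel in I_A²/I_B².
A: Δ = 4!·2!·4!/11! = 1/34650; Racah Σ t=0..2: t=0:+1/1152 t=1:−1/36 t=2:+1/32 = 5/1152; ⇒ 3j(3 4 3; 1 0 -1)² = 1/1386, sgn +1
B: Δ = 4!·2!·4!/11! = 1/34650; Racah Σ t=4..4: t=4:+1/192 = 1/192; ⇒ 3j(3 4 3; -3 2 1)² = 3/77, sgn +1
I_A²/I_B² = (1/1386)/(3/77) = 1/54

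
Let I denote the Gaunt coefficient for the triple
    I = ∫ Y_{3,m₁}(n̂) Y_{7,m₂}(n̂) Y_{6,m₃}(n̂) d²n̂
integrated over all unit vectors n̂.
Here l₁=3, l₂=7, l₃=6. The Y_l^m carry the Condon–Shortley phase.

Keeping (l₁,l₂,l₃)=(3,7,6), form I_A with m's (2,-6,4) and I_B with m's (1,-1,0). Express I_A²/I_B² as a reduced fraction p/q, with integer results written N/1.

1760/273

l's match ⇒ only the (l;m) 3-j factors differ between A and B.
A: triangle coeff Δ(3,7,6) = 1/2042040; Σ_t [0,1]: t=0:+1/8709120 t=1:−1/43545600 = 1/10886400; (3j)²=8/357 [(3 7 6; 2 -6 4)], sign=+1
B: triangle coeff Δ(3,7,6) = 1/2042040; Σ_t [0,2]: t=0:+1/829440 t=1:−1/86400 t=2:+1/138240 = -13/4147200; (3j)²=13/3740 [(3 7 6; 1 -1 0)], sign=-1
I_A²/I_B² = (8/357)/(13/3740) = 1760/273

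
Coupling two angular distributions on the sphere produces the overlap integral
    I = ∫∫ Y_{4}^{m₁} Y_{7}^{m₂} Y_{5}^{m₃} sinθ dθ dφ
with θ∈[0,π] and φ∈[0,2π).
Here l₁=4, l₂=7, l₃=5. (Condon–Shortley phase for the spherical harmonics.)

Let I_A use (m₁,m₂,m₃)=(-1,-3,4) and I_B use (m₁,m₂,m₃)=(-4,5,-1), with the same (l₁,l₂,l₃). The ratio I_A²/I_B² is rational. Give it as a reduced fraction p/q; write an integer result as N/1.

12675/17248

Shared (l₁,l₂,l₃)=(4,7,5): N and (l;000)² cancel in I_A²/I_B².
A: Δ = 6!·2!·8!/17! = 1/6126120; Racah Σ t=3..4: t=3:−1/362880 t=4:+1/1935360 = -13/5806080; ⇒ 3j(4 7 5; -1 -3 4)² = 195/10472, sgn +1
B: Δ = 6!·2!·8!/17! = 1/6126120; Racah Σ t=6..6: t=6:+1/2073600 = 1/2073600; ⇒ 3j(4 7 5; -4 5 -1)² = 28/1105, sgn +1
I_A²/I_B² = (195/10472)/(28/1105) = 12675/17248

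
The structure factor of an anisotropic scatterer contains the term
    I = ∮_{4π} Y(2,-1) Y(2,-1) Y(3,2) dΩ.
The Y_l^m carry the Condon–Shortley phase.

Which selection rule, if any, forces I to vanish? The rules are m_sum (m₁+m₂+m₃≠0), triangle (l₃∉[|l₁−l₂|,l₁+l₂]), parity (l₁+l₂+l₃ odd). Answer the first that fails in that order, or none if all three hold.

parity

Σmᵢ = 0  ✓
l₃∈[|l₁−l₂|,l₁+l₂]=[0,4], have l₃=3  ✓
Σlᵢ = 7 ⇒ odd  ✗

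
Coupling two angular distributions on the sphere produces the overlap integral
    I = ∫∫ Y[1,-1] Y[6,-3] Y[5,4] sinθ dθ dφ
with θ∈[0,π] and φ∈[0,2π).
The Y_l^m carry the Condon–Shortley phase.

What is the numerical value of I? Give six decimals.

Rules hold: Σm=0, L=12 even, 5≤5≤7.
N = 3·13·11 = 429
Δ = 2!·0!·10!/13! = 1/858
Racah Σ t=1..1: t=1:−1/14400 = -1/14400
⇒ 3j(1 6 5; 0 0 0)² = 6/143, sgn +1
Racah Σ t=2..2: t=2:+1/725760 = 1/725760
⇒ 3j(1 6 5; -1 -3 4)² = 1/286, sgn -1
4πI² = N·(3j₀)²·(3jₘ)² = 9/143
I = -1·√(0.0629371/4π) = -0.07076985

-0.070770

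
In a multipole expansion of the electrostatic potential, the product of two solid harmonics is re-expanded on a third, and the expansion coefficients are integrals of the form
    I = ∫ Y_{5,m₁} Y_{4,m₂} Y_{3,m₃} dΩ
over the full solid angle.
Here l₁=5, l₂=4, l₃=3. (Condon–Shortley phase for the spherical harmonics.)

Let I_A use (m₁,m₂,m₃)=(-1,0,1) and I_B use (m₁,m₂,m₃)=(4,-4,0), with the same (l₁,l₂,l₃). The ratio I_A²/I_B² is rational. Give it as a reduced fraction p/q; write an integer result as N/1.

605/3528

l's match ⇒ only the (l;m) 3-j factors differ between A and B.
A: triangle coeff Δ(5,4,3) = 1/180180; Σ_t [2,4]: t=2:+1/2304 t=3:−1/216 t=4:+1/384 = -11/6912; (3j)²=11/1638 [(5 4 3; -1 0 1)], sign=-1
B: triangle coeff Δ(5,4,3) = 1/180180; Σ_t [0,0]: t=0:+1/8640 = 1/8640; (3j)²=28/715 [(5 4 3; 4 -4 0)], sign=-1
I_A²/I_B² = (11/1638)/(28/715) = 605/3528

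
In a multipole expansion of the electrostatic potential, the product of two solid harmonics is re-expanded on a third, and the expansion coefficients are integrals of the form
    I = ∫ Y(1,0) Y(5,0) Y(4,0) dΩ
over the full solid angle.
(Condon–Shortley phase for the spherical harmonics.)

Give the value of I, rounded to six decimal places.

Rules hold: Σm=0, L=10 even, 4≤4≤6.
N = 3·11·9 = 297
Δ = 2!·0!·8!/11! = 1/495
Racah Σ t=1..1: t=1:−1/576 = -1/576
⇒ 3j(1 5 4; 0 0 0)² = 5/99, sgn -1
(m-triple is (0,0,0) — same symbol as above.)
4πI² = N·(3j₀)²·(3jₘ)² = 25/33
I = +1·√(0.757576/4π) = 0.24553200

0.245532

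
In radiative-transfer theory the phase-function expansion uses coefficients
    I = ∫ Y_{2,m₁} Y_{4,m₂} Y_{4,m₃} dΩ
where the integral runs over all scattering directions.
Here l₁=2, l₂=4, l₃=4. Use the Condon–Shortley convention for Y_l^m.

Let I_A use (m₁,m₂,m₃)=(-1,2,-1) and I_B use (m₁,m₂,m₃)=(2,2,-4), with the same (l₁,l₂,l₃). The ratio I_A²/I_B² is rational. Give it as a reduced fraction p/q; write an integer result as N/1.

81/56

Same 2,4,4: normalisation and zero-m 3j drop out of the ratio.
A: Δ: 2! 2! 6! / 11! → 1/13860; sum: t=1:−1/240 t=2:+1/96 = 1/160; 3j²(2 4 4; -1 2 -1) = Δ·Π!·Σ² = 27/1540  (sign -1)
B: Δ: 2! 2! 6! / 11! → 1/13860; sum: t=0:+1/2880 = 1/2880; 3j²(2 4 4; 2 2 -4) = Δ·Π!·Σ² = 2/165  (sign +1)
I_A²/I_B² = (27/1540)/(2/165) = 81/56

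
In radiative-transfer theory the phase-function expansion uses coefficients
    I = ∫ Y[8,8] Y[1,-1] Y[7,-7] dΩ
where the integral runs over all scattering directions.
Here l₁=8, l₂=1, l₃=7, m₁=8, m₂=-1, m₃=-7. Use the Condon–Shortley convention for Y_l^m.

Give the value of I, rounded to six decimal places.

Checks pass: Σm=0; 16 even; l₃=7∈[7,9].
(2·8+1)(2·1+1)(2·7+1) = 765
Δ: 2! 14! 0! / 17! → 1/2040
sum: t=1:−1/25401600 = -1/25401600
3j²(8 1 7; 0 0 0) = Δ·Π!·Σ² = 8/255  (sign +1)
sum: t=0:+1/174356582400 = 1/174356582400
3j²(8 1 7; 8 -1 -7) = Δ·Π!·Σ² = 1/17  (sign +1)
combine: 4πI² = 765·8/255·1/17 = 24/17
take √, sign +1: I = 0.33517856

0.335179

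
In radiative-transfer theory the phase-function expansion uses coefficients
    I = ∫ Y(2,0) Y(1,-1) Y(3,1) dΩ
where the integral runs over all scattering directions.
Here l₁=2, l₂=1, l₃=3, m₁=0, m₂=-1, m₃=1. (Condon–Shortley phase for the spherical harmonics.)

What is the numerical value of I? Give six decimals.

Rules hold: Σm=0, L=6 even, 1≤3≤3.
N = 5·3·7 = 105
Δ = 0!·4!·2!/7! = 1/105
Racah Σ t=0..0: t=0:+1/4 = 1/4
⇒ 3j(2 1 3; 0 0 0)² = 3/35, sgn -1
Racah Σ t=0..0: t=0:+1/8 = 1/8
⇒ 3j(2 1 3; 0 -1 1)² = 2/35, sgn +1
4πI² = N·(3j₀)²·(3jₘ)² = 18/35
I = -1·√(0.514286/4π) = -0.20230066

-0.202301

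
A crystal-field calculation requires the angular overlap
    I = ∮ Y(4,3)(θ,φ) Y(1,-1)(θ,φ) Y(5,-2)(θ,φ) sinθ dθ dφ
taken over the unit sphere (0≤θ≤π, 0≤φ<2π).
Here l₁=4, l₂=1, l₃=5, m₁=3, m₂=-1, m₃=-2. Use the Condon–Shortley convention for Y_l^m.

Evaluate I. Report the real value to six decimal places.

m-sum 0 ✓  L=10 even ✓  3≤5≤5 ✓
Π(2lᵢ+1) = 9×3×11 = 297
triangle coeff Δ(4,1,5) = 1/495
Σ_t [0,0]: t=0:+1/576 = 1/576
(3j)²=5/99 [(4 1 5; 0 0 0)], sign=-1
Σ_t [0,0]: t=0:+1/10080 = 1/10080
(3j)²=1/165 [(4 1 5; 3 -1 -2)], sign=-1
⇒ 4πI² = 1/11
I = (+1)√(1/11/(4π)) = 0.08505478

0.085055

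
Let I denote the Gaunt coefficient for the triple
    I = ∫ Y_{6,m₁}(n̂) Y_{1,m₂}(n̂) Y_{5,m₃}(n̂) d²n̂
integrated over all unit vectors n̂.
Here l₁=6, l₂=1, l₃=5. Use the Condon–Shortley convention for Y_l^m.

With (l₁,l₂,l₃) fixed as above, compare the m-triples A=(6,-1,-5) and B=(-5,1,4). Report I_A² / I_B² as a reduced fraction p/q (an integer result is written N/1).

6/5

l's match ⇒ only the (l;m) 3-j factors differ between A and B.
A: triangle coeff Δ(6,1,5) = 1/858; Σ_t [0,0]: t=0:+1/7257600 = 1/7257600; (3j)²=1/13 [(6 1 5; 6 -1 -5)], sign=+1
B: triangle coeff Δ(6,1,5) = 1/858; Σ_t [2,2]: t=2:+1/725760 = 1/725760; (3j)²=5/78 [(6 1 5; -5 1 4)], sign=-1
I_A²/I_B² = (1/13)/(5/78) = 6/5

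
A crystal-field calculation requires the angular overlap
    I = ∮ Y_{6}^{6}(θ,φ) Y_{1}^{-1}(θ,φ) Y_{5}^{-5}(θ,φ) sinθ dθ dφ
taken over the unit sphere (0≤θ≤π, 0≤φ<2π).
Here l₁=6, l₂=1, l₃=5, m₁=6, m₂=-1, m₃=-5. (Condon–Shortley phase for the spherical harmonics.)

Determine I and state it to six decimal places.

0.331940

Checks pass: Σm=0; 12 even; l₃=5∈[5,7].
(2·6+1)(2·1+1)(2·5+1) = 429
Δ: 2! 10! 0! / 13! → 1/858
sum: t=1:−1/14400 = -1/14400
3j²(6 1 5; 0 0 0) = Δ·Π!·Σ² = 6/143  (sign +1)
sum: t=0:+1/7257600 = 1/7257600
3j²(6 1 5; 6 -1 -5) = Δ·Π!·Σ² = 1/13  (sign +1)
combine: 4πI² = 429·6/143·1/13 = 18/13
take √, sign +1: I = 0.33194004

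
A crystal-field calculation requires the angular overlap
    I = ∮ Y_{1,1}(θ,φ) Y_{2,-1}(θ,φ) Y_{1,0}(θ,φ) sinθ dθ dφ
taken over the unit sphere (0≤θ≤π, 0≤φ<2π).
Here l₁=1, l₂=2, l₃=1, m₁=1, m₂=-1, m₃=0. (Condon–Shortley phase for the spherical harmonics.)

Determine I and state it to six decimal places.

m-sum 0 ✓  L=4 even ✓  1≤1≤3 ✓
Π(2lᵢ+1) = 3×5×3 = 45
triangle coeff Δ(1,2,1) = 1/30
Σ_t [1,1]: t=1:−1/1 = -1/1
(3j)²=2/15 [(1 2 1; 0 0 0)], sign=+1
Σ_t [0,0]: t=0:+1/2 = 1/2
(3j)²=1/10 [(1 2 1; 1 -1 0)], sign=-1
⇒ 4πI² = 3/5
I = (-1)√(3/5/(4π)) = -0.21850969

-0.218510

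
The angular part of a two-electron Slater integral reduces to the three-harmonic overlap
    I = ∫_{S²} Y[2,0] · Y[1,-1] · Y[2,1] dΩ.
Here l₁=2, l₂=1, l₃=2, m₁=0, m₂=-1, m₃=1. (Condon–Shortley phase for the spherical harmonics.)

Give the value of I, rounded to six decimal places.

0.000000

l₁+l₂+l₃=5 is odd: 3j(l;000)=0 ⇒ I=0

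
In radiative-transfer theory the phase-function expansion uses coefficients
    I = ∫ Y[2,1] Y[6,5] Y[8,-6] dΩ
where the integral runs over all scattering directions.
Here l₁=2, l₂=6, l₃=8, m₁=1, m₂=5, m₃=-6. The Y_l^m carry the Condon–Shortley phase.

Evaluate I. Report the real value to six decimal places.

0.228971

m-sum 0 ✓  L=16 even ✓  4≤8≤8 ✓
Π(2lᵢ+1) = 5×13×17 = 1105
triangle coeff Δ(2,6,8) = 1/30940
Σ_t [0,0]: t=0:+1/2073600 = 1/2073600
(3j)²=28/1105 [(2 6 8; 0 0 0)], sign=+1
Σ_t [0,0]: t=0:+1/239500800 = 1/239500800
(3j)²=2/85 [(2 6 8; 1 5 -6)], sign=+1
⇒ 4πI² = 56/85
I = (+1)√(56/85/(4π)) = 0.22897055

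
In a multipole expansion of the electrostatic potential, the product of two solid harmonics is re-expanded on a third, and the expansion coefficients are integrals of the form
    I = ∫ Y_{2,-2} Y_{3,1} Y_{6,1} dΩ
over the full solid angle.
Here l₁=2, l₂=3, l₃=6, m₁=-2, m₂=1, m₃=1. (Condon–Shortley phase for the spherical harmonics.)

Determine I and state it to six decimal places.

l₃=6 ∉ [1,5] — triangle fails ⇒ I = 0

0.000000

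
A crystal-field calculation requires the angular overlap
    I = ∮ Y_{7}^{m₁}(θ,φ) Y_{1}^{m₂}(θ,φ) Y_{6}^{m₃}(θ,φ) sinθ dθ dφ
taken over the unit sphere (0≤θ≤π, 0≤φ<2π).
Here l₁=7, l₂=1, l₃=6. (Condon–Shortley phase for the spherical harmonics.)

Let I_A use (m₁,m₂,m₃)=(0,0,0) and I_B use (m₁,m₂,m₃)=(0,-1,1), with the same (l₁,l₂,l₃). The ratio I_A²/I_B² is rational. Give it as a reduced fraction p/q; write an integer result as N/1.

l's match ⇒ only the (l;m) 3-j factors differ between A and B.
A: triangle coeff Δ(7,1,6) = 1/1365; Σ_t [1,1]: t=1:−1/518400 = -1/518400; (3j)²=7/195 [(7 1 6; 0 0 0)], sign=-1
B: triangle coeff Δ(7,1,6) = 1/1365; Σ_t [0,0]: t=0:+1/1209600 = 1/1209600; (3j)²=1/65 [(7 1 6; 0 -1 1)], sign=-1
I_A²/I_B² = (7/195)/(1/65) = 7/3

7/3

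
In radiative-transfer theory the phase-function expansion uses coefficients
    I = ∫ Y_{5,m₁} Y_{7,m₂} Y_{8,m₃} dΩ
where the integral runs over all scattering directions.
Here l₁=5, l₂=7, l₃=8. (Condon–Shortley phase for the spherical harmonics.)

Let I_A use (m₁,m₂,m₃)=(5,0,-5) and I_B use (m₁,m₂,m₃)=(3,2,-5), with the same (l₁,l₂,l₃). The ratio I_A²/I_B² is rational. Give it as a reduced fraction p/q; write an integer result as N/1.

60/7

Same 5,7,8: normalisation and zero-m 3j drop out of the ratio.
A: Δ: 4! 6! 10! / 21! → 1/814773960; sum: t=0:+1/522547200 = 1/522547200; 3j²(5 7 8; 5 0 -5) = Δ·Π!·Σ² = 5/323  (sign -1)
B: Δ: 4! 6! 10! / 21! → 1/814773960; sum: t=0:+1/418037760 t=1:−1/58060800 t=2:+1/87091200 = -1/298598400; 3j²(5 7 8; 3 2 -5) = Δ·Π!·Σ² = 7/3876  (sign +1)
I_A²/I_B² = (5/323)/(7/3876) = 60/7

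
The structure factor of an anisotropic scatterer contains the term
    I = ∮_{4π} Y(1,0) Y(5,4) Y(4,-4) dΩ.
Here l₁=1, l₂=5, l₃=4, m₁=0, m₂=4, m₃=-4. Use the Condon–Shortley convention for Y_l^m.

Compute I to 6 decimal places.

Checks pass: Σm=0; 10 even; l₃=4∈[4,6].
(2·1+1)(2·5+1)(2·4+1) = 297
Δ: 2! 0! 8! / 11! → 1/495
sum: t=1:−1/576 = -1/576
3j²(1 5 4; 0 0 0) = Δ·Π!·Σ² = 5/99  (sign -1)
sum: t=1:−1/40320 = -1/40320
3j²(1 5 4; 0 4 -4) = Δ·Π!·Σ² = 1/55  (sign -1)
combine: 4πI² = 297·5/99·1/55 = 3/11
take √, sign +1: I = 0.14731920

0.147319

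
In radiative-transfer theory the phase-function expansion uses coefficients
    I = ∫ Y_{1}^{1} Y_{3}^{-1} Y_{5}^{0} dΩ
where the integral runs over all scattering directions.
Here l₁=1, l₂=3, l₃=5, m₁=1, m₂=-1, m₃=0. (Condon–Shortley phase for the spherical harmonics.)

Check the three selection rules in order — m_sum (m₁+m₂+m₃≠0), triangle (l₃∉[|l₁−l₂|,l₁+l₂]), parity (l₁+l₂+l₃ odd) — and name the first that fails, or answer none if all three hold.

triangle

Σmᵢ = 0  ✓
l₃∈[|l₁−l₂|,l₁+l₂]=[2,4], have l₃=5  ✗
Σlᵢ = 9 ⇒ odd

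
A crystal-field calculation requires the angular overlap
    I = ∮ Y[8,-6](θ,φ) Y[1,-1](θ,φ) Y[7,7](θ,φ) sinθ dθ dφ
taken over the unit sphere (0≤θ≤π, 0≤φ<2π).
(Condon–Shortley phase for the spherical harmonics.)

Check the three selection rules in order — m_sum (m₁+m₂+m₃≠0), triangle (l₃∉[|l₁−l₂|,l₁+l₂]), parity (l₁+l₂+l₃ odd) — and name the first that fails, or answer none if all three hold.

m₁+m₂+m₃ = -6 − 1 + 7 = 0  ✓
triangle: |8−1|=7 ≤ l₃=7 ≤ 8+1=9  ✓
parity: l₁+l₂+l₃ = 16 is even  ✓

none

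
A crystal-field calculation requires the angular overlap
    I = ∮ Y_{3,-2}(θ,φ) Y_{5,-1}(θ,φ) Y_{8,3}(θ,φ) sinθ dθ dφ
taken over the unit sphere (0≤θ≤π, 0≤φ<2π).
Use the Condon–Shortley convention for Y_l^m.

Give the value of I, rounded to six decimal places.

Checks pass: Σm=0; 16 even; l₃=8∈[2,8].
(2·3+1)(2·5+1)(2·8+1) = 1309
Δ: 0! 6! 10! / 17! → 1/136136
sum: t=0:+1/518400 = 1/518400
3j²(3 5 8; 0 0 0) = Δ·Π!·Σ² = 56/2431  (sign +1)
sum: t=0:+1/2073600 = 1/2073600
3j²(3 5 8; -2 -1 3) = Δ·Π!·Σ² = 15/884  (sign -1)
combine: 4πI² = 1309·56/2431·15/884 = 1470/2873
take √, sign -1: I = -0.20178363

-0.201784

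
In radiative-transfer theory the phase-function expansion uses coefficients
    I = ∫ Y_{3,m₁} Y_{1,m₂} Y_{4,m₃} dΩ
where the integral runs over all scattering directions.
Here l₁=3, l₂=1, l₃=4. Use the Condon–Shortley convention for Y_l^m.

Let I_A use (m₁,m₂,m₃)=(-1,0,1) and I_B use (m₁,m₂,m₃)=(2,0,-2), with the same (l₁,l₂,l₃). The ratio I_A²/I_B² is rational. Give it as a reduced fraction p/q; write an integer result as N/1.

Same 3,1,4: normalisation and zero-m 3j drop out of the ratio.
A: Δ: 0! 6! 2! / 9! → 1/252; sum: t=0:+1/48 = 1/48; 3j²(3 1 4; -1 0 1) = Δ·Π!·Σ² = 5/84  (sign -1)
B: Δ: 0! 6! 2! / 9! → 1/252; sum: t=0:+1/120 = 1/120; 3j²(3 1 4; 2 0 -2) = Δ·Π!·Σ² = 1/21  (sign +1)
I_A²/I_B² = (5/84)/(1/21) = 5/4

5/4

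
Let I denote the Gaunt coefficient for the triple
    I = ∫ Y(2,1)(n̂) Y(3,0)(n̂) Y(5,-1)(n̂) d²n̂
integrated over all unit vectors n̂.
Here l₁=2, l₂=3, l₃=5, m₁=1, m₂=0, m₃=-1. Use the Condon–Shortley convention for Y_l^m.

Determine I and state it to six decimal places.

Rules hold: Σm=0, L=10 even, 1≤5≤5.
N = 5·7·11 = 385
Δ = 0!·4!·6!/11! = 1/2310
Racah Σ t=0..0: t=0:+1/144 = 1/144
⇒ 3j(2 3 5; 0 0 0)² = 10/231, sgn -1
Racah Σ t=0..0: t=0:+1/216 = 1/216
⇒ 3j(2 3 5; 1 0 -1)² = 8/231, sgn +1
4πI² = N·(3j₀)²·(3jₘ)² = 400/693
I = -1·√(0.577201/4π) = -0.21431790

-0.214318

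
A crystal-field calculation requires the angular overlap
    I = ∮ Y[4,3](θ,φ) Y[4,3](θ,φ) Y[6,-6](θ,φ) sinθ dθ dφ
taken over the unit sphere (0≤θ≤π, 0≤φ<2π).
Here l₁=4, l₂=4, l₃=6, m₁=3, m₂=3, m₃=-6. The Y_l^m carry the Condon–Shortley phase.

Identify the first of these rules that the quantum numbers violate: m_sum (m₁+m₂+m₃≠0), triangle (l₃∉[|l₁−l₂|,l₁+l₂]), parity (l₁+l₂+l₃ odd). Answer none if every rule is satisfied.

azimuthal sum: 3 + 3 − 6 = 0  ✓
0 ≤ 6 ≤ 8 (triangle on l)  ✓
L = 4 + 4 + 6 = 14 (even)  ✓

none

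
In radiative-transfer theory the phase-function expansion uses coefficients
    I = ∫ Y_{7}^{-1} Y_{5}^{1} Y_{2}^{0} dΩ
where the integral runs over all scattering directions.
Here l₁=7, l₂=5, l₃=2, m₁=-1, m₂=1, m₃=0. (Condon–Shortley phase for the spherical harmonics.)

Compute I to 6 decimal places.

-0.232242

m-sum 0 ✓  L=14 even ✓  2≤2≤12 ✓
Π(2lᵢ+1) = 15×11×5 = 825
triangle coeff Δ(7,5,2) = 1/15015
Σ_t [5,5]: t=5:−1/57600 = -1/57600
(3j)²=21/715 [(7 5 2; 0 0 0)], sign=-1
Σ_t [6,6]: t=6:+1/69120 = 1/69120
(3j)²=4/143 [(7 5 2; -1 1 0)], sign=+1
⇒ 4πI² = 1260/1859
I = (-1)√(1260/1859/(4π)) = -0.23224194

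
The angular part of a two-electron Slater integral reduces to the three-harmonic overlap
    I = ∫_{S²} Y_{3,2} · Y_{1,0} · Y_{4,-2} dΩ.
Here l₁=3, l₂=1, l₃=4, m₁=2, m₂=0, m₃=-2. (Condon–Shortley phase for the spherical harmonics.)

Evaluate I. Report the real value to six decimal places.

0.213244

Checks pass: Σm=0; 8 even; l₃=4∈[2,4].
(2·3+1)(2·1+1)(2·4+1) = 189
Δ: 0! 6! 2! / 9! → 1/252
sum: t=0:+1/36 = 1/36
3j²(3 1 4; 0 0 0) = Δ·Π!·Σ² = 4/63  (sign +1)
sum: t=0:+1/120 = 1/120
3j²(3 1 4; 2 0 -2) = Δ·Π!·Σ² = 1/21  (sign +1)
combine: 4πI² = 189·4/63·1/21 = 4/7
take √, sign +1: I = 0.21324362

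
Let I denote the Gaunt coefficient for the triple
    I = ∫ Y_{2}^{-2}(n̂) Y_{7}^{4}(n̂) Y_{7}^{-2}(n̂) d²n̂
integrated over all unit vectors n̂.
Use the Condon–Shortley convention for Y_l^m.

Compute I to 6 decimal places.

-0.163963

m-sum 0 ✓  L=16 even ✓  5≤7≤9 ✓
Π(2lᵢ+1) = 5×15×15 = 1125
triangle coeff Δ(2,7,7) = 1/185640
Σ_t [0,2]: t=0:+1/2419200 t=1:−1/518400 t=2:+1/2419200 = -1/907200
(3j)²=56/3315 [(2 7 7; 0 0 0)], sign=+1
Σ_t [2,2]: t=2:+1/8709120 = 1/8709120
(3j)²=55/3094 [(2 7 7; -2 4 -2)], sign=-1
⇒ 4πI² = 16500/48841
I = (-1)√(16500/48841/(4π)) = -0.16396259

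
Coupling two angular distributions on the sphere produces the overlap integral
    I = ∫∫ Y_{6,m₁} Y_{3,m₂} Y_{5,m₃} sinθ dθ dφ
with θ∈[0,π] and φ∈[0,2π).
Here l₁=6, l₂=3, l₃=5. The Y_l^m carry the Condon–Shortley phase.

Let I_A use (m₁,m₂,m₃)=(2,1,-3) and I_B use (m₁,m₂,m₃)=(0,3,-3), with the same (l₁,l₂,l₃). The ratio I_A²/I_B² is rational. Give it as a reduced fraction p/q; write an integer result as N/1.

7/4

Same 6,3,5: normalisation and zero-m 3j drop out of the ratio.
A: Δ: 4! 8! 2! / 15! → 1/675675; sum: t=2:+1/11520 t=3:−1/30240 t=4:+1/1935360 = 1/18432; 3j²(6 3 5; 2 1 -3) = Δ·Π!·Σ² = 7/429  (sign +1)
B: Δ: 4! 8! 2! / 15! → 1/675675; sum: t=4:+1/69120 = 1/69120; 3j²(6 3 5; 0 3 -3) = Δ·Π!·Σ² = 4/429  (sign +1)
I_A²/I_B² = (7/429)/(4/429) = 7/4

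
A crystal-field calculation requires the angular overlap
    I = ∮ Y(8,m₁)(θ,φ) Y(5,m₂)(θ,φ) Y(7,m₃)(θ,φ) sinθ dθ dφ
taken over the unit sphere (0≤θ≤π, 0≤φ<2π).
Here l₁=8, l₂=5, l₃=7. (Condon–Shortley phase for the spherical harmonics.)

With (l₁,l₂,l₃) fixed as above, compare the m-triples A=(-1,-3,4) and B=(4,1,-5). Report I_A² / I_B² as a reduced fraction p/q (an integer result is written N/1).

l's match ⇒ only the (l;m) 3-j factors differ between A and B.
A: triangle coeff Δ(8,5,7) = 1/814773960; Σ_t [0,2]: t=0:+1/1045094400 t=1:−1/58060800 t=2:+1/34836480 = 13/1045094400; (3j)²=13/1938 [(8 5 7; -1 -3 4)], sign=-1
B: triangle coeff Δ(8,5,7) = 1/814773960; Σ_t [2,4]: t=2:+1/92897280 t=3:−1/78382080 t=4:+1/696729600 = -1/1791590400; (3j)²=11/151164 [(8 5 7; 4 1 -5)], sign=-1
I_A²/I_B² = (13/1938)/(11/151164) = 1014/11

1014/11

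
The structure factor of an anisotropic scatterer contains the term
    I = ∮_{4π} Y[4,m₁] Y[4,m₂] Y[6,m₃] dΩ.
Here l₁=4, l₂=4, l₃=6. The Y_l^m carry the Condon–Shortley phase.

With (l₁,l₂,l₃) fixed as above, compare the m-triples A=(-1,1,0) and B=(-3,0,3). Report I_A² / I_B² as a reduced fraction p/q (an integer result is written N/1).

l's match ⇒ only the (l;m) 3-j factors differ between A and B.
A: triangle coeff Δ(4,4,6) = 1/1261260; Σ_t [0,2]: t=0:+1/28800 t=1:−1/2304 t=2:+1/2592 = -7/518400; (3j)²=1/25740 [(4 4 6; -1 1 0)], sign=-1
B: triangle coeff Δ(4,4,6) = 1/1261260; Σ_t [1,2]: t=1:−1/25920 t=2:+1/11520 = 1/20736; (3j)²=5/429 [(4 4 6; -3 0 3)], sign=-1
I_A²/I_B² = (1/25740)/(5/429) = 1/300

1/300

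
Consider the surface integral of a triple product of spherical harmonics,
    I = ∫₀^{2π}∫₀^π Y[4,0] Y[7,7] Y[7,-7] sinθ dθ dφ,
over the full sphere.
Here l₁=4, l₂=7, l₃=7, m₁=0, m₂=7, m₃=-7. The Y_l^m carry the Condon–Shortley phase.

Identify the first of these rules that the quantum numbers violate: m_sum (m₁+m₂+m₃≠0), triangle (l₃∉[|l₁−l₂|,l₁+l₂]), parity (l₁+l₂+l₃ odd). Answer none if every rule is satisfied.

none

m₁+m₂+m₃ = 0 + 7 − 7 = 0  ✓
triangle: |4−7|=3 ≤ l₃=7 ≤ 4+7=11  ✓
parity: l₁+l₂+l₃ = 18 is even  ✓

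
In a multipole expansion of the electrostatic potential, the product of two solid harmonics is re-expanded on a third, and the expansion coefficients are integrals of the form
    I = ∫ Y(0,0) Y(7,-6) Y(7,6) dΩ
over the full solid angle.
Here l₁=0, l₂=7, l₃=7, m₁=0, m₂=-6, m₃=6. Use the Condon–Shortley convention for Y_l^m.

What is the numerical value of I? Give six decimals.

0.282095

Rules hold: Σm=0, L=14 even, 7≤7≤7.
N = 1·15·15 = 225
Δ = 0!·0!·14!/15! = 1/15
Racah Σ t=0..0: t=0:+1/25401600 = 1/25401600
⇒ 3j(0 7 7; 0 0 0)² = 1/15, sgn -1
Racah Σ t=0..0: t=0:+1/6227020800 = 1/6227020800
⇒ 3j(0 7 7; 0 -6 6)² = 1/15, sgn -1
4πI² = N·(3j₀)²·(3jₘ)² = 1/1
I = +1·√(1/4π) = 0.28209479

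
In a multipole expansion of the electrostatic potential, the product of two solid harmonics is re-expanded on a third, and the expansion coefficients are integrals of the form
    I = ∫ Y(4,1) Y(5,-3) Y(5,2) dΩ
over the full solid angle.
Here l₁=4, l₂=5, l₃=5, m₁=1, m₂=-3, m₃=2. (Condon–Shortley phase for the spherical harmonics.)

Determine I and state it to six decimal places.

Checks pass: Σm=0; 14 even; l₃=5∈[1,9].
(2·4+1)(2·5+1)(2·5+1) = 1089
Δ: 4! 4! 6! / 15! → 1/3153150
sum: t=0:+1/69120 t=1:−1/1728 t=2:+1/576 t=3:−1/1728 t=4:+1/69120 = 7/11520
3j²(4 5 5; 0 0 0) = Δ·Π!·Σ² = 2/143  (sign -1)
sum: t=0:+1/6912 t=1:−1/2880 t=2:+1/17280 = -1/6912
3j²(4 5 5; 1 -3 2) = Δ·Π!·Σ² = 5/429  (sign +1)
combine: 4πI² = 1089·2/143·5/429 = 30/169
take √, sign -1: I = -0.11885360

-0.118854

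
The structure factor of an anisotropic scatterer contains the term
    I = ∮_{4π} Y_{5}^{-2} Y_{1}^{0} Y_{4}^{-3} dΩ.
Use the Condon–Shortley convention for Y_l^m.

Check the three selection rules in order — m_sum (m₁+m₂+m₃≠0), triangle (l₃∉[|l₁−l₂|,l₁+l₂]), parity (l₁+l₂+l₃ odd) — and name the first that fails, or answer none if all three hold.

m_sum

m₁+m₂+m₃ = -2 + 0 − 3 = -5  ✗
triangle: |5−1|=4 ≤ l₃=4 ≤ 5+1=6
parity: l₁+l₂+l₃ = 10 is even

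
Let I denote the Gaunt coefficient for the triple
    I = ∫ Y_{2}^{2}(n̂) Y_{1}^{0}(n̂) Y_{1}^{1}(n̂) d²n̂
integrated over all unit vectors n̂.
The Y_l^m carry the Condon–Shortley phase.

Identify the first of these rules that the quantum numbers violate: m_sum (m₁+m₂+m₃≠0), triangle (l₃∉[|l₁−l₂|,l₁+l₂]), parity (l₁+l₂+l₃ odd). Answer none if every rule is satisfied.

m_sum

azimuthal sum: 2 + 0 + 1 = 3  ✗
1 ≤ 1 ≤ 3 (triangle on l)
L = 2 + 1 + 1 = 4 (even)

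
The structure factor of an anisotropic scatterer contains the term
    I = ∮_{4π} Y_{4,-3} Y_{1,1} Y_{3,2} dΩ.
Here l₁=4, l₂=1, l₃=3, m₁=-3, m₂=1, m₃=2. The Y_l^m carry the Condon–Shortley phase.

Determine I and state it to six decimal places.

Checks pass: Σm=0; 8 even; l₃=3∈[3,5].
(2·4+1)(2·1+1)(2·3+1) = 189
Δ: 2! 6! 0! / 9! → 1/252
sum: t=1:−1/36 = -1/36
3j²(4 1 3; 0 0 0) = Δ·Π!·Σ² = 4/63  (sign +1)
sum: t=2:+1/240 = 1/240
3j²(4 1 3; -3 1 2) = Δ·Π!·Σ² = 1/12  (sign -1)
combine: 4πI² = 189·4/63·1/12 = 1/1
take √, sign -1: I = -0.28209479

-0.282095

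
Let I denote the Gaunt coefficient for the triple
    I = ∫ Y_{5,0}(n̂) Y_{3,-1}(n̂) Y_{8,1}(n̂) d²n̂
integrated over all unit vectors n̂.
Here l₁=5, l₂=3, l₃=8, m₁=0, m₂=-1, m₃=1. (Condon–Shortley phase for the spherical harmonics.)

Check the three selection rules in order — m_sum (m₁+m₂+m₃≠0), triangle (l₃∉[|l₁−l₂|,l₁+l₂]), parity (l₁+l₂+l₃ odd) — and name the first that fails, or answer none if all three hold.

azimuthal sum: 0 − 1 + 1 = 0  ✓
2 ≤ 8 ≤ 8 (triangle on l)  ✓
L = 5 + 3 + 8 = 16 (even)  ✓

none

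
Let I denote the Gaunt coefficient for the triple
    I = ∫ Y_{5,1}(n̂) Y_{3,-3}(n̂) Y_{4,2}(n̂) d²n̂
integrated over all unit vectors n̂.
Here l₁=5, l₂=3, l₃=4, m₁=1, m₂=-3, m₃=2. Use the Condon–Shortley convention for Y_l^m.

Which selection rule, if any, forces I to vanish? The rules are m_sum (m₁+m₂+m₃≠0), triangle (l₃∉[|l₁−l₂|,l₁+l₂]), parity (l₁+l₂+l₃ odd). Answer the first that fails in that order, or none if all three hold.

azimuthal sum: 1 − 3 + 2 = 0  ✓
2 ≤ 4 ≤ 8 (triangle on l)  ✓
L = 5 + 3 + 4 = 12 (even)  ✓

none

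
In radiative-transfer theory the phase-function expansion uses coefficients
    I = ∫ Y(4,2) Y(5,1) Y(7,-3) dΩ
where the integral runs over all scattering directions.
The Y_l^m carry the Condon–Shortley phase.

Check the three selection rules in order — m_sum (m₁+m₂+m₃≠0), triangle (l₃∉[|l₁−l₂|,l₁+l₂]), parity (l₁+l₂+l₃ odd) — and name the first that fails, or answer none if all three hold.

none

m₁+m₂+m₃ = 2 + 1 − 3 = 0  ✓
triangle: |4−5|=1 ≤ l₃=7 ≤ 4+5=9  ✓
parity: l₁+l₂+l₃ = 16 is even  ✓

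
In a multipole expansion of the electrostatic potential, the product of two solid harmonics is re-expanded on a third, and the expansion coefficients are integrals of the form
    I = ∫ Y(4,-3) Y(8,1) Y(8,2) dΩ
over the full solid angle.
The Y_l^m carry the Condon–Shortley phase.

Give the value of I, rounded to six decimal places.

-0.029073

Rules hold: Σm=0, L=20 even, 4≤8≤12.
N = 9·17·17 = 2601
Δ = 4!·4!·12!/21! = 1/185175900
Racah Σ t=0..4: t=0:+1/557383680 t=1:−1/21772800 t=2:+1/8294400 t=3:−1/21772800 t=4:+1/557383680 = 1/30965760
⇒ 3j(4 8 8; 0 0 0)² = 36/4199, sgn +1
Racah Σ t=3..4: t=3:−1/74649600 t=4:+1/87091200 = -1/522547200
⇒ 3j(4 8 8; -3 1 2)² = 2/4199, sgn -1
4πI² = N·(3j₀)²·(3jₘ)² = 648/61009
I = -1·√(0.0106214/4π) = -0.02907272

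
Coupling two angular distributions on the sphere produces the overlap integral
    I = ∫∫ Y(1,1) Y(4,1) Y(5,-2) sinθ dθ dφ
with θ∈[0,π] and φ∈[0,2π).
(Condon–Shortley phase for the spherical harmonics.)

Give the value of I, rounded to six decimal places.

Rules hold: Σm=0, L=10 even, 3≤5≤5.
N = 3·9·11 = 297
Δ = 0!·2!·8!/11! = 1/495
Racah Σ t=0..0: t=0:+1/576 = 1/576
⇒ 3j(1 4 5; 0 0 0)² = 5/99, sgn -1
Racah Σ t=0..0: t=0:+1/1440 = 1/1440
⇒ 3j(1 4 5; 1 1 -2)² = 7/165, sgn -1
4πI² = N·(3j₀)²·(3jₘ)² = 7/11
I = +1·√(0.636364/4π) = 0.22503380

0.225034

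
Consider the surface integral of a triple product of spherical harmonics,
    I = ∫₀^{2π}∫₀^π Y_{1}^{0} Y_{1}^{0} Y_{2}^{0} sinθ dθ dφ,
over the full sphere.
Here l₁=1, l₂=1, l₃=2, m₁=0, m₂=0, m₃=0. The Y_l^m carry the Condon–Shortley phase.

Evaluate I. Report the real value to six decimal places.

Checks pass: Σm=0; 4 even; l₃=2∈[0,2].
(2·1+1)(2·1+1)(2·2+1) = 45
Δ: 0! 2! 2! / 5! → 1/30
sum: t=0:+1/1 = 1/1
3j²(1 1 2; 0 0 0) = Δ·Π!·Σ² = 2/15  (sign +1)
(m-triple is (0,0,0) — same symbol as above.)
combine: 4πI² = 45·2/15·2/15 = 4/5
take √, sign +1: I = 0.25231325

0.252313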